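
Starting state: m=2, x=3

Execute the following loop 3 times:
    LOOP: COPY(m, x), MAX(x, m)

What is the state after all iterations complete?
m=3, x=3

Iteration trace:
Start: m=2, x=3
After iteration 1: m=3, x=3
After iteration 2: m=3, x=3
After iteration 3: m=3, x=3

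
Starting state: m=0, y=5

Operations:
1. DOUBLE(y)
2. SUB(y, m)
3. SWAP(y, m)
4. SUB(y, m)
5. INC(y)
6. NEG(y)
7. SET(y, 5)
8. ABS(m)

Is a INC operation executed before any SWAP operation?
No

First INC: step 5
First SWAP: step 3
Since 5 > 3, SWAP comes first.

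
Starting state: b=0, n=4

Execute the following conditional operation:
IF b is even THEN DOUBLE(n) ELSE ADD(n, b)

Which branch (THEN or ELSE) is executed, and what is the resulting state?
Branch: THEN, Final state: b=0, n=8

Evaluating condition: b is even
Condition is True, so THEN branch executes
After DOUBLE(n): b=0, n=8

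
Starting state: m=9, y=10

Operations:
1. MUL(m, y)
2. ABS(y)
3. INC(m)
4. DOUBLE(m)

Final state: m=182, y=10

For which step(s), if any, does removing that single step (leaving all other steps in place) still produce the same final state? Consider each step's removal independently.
Step(s) 2

Testing removal of each single step:
Without step 1: final = m=20, y=10 (different)
Without step 2: final = m=182, y=10 (same)
Without step 3: final = m=180, y=10 (different)
Without step 4: final = m=91, y=10 (different)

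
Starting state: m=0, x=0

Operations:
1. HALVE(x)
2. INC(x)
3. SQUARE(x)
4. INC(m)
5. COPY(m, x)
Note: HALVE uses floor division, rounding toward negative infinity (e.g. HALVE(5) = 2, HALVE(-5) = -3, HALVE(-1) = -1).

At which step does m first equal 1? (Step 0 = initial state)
Step 4

Tracing m:
Initial: m = 0
After step 1: m = 0
After step 2: m = 0
After step 3: m = 0
After step 4: m = 1 ← first occurrence
After step 5: m = 1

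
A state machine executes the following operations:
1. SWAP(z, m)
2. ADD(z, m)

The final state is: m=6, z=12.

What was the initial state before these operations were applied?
m=6, z=6

Working backwards:
Final state: m=6, z=12
Before step 2 (ADD(z, m)): m=6, z=6
Before step 1 (SWAP(z, m)): m=6, z=6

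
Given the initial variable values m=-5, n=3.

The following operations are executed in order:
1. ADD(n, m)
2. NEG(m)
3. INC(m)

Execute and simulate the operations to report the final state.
{m: 6, n: -2}

Step-by-step execution:
Initial: m=-5, n=3
After step 1 (ADD(n, m)): m=-5, n=-2
After step 2 (NEG(m)): m=5, n=-2
After step 3 (INC(m)): m=6, n=-2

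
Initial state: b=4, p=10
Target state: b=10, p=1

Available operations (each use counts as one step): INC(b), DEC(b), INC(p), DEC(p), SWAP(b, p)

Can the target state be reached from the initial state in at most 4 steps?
Yes

Path (4 steps): DEC(b) → DEC(b) → DEC(b) → SWAP(b, p)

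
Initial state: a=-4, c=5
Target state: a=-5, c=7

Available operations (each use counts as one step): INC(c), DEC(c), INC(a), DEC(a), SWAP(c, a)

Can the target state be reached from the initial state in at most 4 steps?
Yes

Path (3 steps): INC(c) → INC(c) → DEC(a)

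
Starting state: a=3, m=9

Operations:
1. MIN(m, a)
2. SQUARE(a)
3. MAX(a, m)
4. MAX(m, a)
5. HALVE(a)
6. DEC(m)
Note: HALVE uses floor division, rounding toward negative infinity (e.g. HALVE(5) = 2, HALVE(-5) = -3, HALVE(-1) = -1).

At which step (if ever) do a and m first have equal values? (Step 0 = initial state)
Step 1

a and m first become equal after step 1.

Comparing values at each step:
Initial: a=3, m=9
After step 1: a=3, m=3 ← equal!
After step 2: a=9, m=3
After step 3: a=9, m=3
After step 4: a=9, m=9 ← equal!
After step 5: a=4, m=9
After step 6: a=4, m=8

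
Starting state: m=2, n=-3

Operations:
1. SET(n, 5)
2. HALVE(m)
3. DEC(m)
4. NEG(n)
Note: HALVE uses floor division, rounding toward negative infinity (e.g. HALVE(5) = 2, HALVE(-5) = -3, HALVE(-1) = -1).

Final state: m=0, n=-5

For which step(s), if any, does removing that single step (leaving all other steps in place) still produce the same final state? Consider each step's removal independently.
None - removing any single step changes the final result

Testing removal of each single step:
Without step 1: final = m=0, n=3 (different)
Without step 2: final = m=1, n=-5 (different)
Without step 3: final = m=1, n=-5 (different)
Without step 4: final = m=0, n=5 (different)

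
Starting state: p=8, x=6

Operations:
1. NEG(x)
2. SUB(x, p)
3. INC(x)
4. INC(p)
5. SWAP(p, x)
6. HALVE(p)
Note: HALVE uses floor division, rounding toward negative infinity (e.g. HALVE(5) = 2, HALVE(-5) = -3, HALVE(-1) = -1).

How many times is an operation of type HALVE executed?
1

Counting HALVE operations:
Step 6: HALVE(p) ← HALVE
Total: 1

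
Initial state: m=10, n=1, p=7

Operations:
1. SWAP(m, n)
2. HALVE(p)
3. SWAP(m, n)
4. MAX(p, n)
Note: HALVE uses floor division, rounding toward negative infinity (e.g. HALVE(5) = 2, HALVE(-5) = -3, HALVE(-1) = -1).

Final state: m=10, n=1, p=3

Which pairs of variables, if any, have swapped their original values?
None

Comparing initial and final values:
n: 1 → 1
m: 10 → 10
p: 7 → 3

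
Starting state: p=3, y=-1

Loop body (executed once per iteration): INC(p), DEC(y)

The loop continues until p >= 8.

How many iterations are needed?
5

Tracing iterations:
Initial: p=3, y=-1
After iteration 1: p=4, y=-2
After iteration 2: p=5, y=-3
After iteration 3: p=6, y=-4
After iteration 4: p=7, y=-5
After iteration 5: p=8, y=-6
p >= 8 now holds, so the loop exits after 5 iterations.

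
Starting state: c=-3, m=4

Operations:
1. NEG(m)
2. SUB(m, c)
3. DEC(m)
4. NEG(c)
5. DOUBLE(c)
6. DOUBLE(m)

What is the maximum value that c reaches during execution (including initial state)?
6

Values of c at each step:
Initial: c = -3
After step 1: c = -3
After step 2: c = -3
After step 3: c = -3
After step 4: c = 3
After step 5: c = 6 ← maximum
After step 6: c = 6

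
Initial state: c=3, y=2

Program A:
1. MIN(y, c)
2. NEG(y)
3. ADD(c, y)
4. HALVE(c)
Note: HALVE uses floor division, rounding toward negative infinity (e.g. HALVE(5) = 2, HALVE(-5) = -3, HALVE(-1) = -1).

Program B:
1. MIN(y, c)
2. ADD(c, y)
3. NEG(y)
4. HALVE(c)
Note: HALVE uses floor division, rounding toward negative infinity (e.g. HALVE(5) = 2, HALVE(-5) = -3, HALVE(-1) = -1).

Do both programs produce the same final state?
No

Program A final state: c=0, y=-2
Program B final state: c=2, y=-2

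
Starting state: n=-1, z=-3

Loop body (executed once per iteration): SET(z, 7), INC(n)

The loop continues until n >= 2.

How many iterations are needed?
3

Tracing iterations:
Initial: n=-1, z=-3
After iteration 1: n=0, z=7
After iteration 2: n=1, z=7
After iteration 3: n=2, z=7
n >= 2 now holds, so the loop exits after 3 iterations.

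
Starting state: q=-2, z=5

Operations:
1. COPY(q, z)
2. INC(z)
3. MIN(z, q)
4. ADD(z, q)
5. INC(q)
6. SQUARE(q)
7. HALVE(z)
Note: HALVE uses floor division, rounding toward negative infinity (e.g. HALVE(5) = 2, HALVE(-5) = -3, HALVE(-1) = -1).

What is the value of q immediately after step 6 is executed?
q = 36

Tracing q through execution:
Initial: q = -2
After step 1 (COPY(q, z)): q = 5
After step 2 (INC(z)): q = 5
After step 3 (MIN(z, q)): q = 5
After step 4 (ADD(z, q)): q = 5
After step 5 (INC(q)): q = 6
After step 6 (SQUARE(q)): q = 36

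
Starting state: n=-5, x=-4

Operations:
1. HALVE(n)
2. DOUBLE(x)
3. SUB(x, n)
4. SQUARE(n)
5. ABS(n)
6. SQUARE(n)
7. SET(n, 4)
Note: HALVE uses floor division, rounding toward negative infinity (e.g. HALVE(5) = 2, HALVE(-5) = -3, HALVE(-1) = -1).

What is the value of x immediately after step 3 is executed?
x = -5

Tracing x through execution:
Initial: x = -4
After step 1 (HALVE(n)): x = -4
After step 2 (DOUBLE(x)): x = -8
After step 3 (SUB(x, n)): x = -5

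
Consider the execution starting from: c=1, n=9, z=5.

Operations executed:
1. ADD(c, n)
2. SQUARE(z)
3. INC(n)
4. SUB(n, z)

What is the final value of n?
n = -15

Tracing execution:
Step 1: ADD(c, n) → n = 9
Step 2: SQUARE(z) → n = 9
Step 3: INC(n) → n = 10
Step 4: SUB(n, z) → n = -15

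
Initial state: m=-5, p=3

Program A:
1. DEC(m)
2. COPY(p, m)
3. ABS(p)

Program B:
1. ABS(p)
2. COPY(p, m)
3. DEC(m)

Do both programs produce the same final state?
No

Program A final state: m=-6, p=6
Program B final state: m=-6, p=-5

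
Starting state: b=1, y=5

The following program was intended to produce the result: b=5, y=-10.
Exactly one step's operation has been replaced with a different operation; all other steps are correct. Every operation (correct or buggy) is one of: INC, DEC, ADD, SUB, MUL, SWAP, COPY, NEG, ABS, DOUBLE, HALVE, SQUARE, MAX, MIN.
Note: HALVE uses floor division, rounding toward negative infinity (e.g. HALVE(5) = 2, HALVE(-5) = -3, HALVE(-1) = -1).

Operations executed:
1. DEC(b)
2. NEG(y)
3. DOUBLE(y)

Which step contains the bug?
Step 1

Trace with buggy code:
Initial: b=1, y=5
After step 1: b=0, y=5
After step 2: b=0, y=-5
After step 3: b=0, y=-10
Actual final b=0, y=-10 ≠ expected b=5, y=-10.
Step 1 is the only position where a single-operation replacement can produce the expected result.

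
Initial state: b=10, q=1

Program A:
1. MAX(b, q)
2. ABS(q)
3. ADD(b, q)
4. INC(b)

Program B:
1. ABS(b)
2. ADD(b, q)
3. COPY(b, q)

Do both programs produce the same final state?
No

Program A final state: b=12, q=1
Program B final state: b=1, q=1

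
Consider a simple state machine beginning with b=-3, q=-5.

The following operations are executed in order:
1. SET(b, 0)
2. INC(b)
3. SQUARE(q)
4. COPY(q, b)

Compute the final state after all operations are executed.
{b: 1, q: 1}

Step-by-step execution:
Initial: b=-3, q=-5
After step 1 (SET(b, 0)): b=0, q=-5
After step 2 (INC(b)): b=1, q=-5
After step 3 (SQUARE(q)): b=1, q=25
After step 4 (COPY(q, b)): b=1, q=1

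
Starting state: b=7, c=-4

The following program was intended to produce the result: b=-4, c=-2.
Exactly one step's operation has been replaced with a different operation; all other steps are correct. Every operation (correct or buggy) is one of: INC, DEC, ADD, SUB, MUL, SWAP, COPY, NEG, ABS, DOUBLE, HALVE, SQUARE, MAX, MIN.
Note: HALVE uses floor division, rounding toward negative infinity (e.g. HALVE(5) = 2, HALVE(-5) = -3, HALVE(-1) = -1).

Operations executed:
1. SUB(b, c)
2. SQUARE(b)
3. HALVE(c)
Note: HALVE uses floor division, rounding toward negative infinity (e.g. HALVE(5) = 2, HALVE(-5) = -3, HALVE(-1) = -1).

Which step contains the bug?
Step 2

Trace with buggy code:
Initial: b=7, c=-4
After step 1: b=11, c=-4
After step 2: b=121, c=-4
After step 3: b=121, c=-2
Actual final b=121, c=-2 ≠ expected b=-4, c=-2.
Step 2 is the only position where a single-operation replacement can produce the expected result.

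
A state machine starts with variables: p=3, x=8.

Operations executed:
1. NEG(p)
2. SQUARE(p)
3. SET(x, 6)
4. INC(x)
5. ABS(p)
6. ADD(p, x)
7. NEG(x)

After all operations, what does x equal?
x = -7

Tracing execution:
Step 1: NEG(p) → x = 8
Step 2: SQUARE(p) → x = 8
Step 3: SET(x, 6) → x = 6
Step 4: INC(x) → x = 7
Step 5: ABS(p) → x = 7
Step 6: ADD(p, x) → x = 7
Step 7: NEG(x) → x = -7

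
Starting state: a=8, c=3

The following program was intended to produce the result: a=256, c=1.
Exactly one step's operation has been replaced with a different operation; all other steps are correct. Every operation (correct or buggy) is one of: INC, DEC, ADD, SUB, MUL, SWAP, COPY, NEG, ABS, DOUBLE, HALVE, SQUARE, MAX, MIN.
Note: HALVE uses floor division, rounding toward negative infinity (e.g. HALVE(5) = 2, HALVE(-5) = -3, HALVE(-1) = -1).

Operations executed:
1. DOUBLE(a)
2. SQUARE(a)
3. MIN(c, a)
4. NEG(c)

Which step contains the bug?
Step 4

Trace with buggy code:
Initial: a=8, c=3
After step 1: a=16, c=3
After step 2: a=256, c=3
After step 3: a=256, c=3
After step 4: a=256, c=-3
Actual final a=256, c=-3 ≠ expected a=256, c=1.
Step 4 is the only position where a single-operation replacement can produce the expected result.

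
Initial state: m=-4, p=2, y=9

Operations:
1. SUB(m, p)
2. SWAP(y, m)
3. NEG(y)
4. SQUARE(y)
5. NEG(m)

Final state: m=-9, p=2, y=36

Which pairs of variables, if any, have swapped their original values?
None

Comparing initial and final values:
y: 9 → 36
p: 2 → 2
m: -4 → -9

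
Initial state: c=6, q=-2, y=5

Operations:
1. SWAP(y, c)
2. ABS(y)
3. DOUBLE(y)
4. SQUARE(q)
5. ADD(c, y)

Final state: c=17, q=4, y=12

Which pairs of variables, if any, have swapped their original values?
None

Comparing initial and final values:
c: 6 → 17
q: -2 → 4
y: 5 → 12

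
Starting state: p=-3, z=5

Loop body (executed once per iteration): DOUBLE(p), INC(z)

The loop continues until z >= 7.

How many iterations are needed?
2

Tracing iterations:
Initial: p=-3, z=5
After iteration 1: p=-6, z=6
After iteration 2: p=-12, z=7
z >= 7 now holds, so the loop exits after 2 iterations.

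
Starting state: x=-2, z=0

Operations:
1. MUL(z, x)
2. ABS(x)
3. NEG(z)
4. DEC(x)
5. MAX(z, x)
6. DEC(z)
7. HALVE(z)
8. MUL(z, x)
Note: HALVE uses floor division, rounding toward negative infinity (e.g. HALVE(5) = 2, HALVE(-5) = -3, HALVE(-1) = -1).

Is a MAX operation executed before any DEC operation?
No

First MAX: step 5
First DEC: step 4
Since 5 > 4, DEC comes first.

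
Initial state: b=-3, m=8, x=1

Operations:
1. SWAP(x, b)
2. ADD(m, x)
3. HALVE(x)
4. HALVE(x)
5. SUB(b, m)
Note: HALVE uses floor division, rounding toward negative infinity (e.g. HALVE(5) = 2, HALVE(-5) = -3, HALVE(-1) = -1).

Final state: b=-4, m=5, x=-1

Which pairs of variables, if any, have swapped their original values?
None

Comparing initial and final values:
x: 1 → -1
m: 8 → 5
b: -3 → -4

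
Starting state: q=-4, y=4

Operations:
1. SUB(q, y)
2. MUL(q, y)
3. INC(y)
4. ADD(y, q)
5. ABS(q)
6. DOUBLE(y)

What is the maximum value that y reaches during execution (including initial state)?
5

Values of y at each step:
Initial: y = 4
After step 1: y = 4
After step 2: y = 4
After step 3: y = 5 ← maximum
After step 4: y = -27
After step 5: y = -27
After step 6: y = -54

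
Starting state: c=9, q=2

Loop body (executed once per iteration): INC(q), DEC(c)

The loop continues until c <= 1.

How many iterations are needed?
8

Tracing iterations:
Initial: c=9, q=2
After iteration 1: c=8, q=3
After iteration 2: c=7, q=4
After iteration 3: c=6, q=5
After iteration 4: c=5, q=6
After iteration 5: c=4, q=7
After iteration 6: c=3, q=8
After iteration 7: c=2, q=9
After iteration 8: c=1, q=10
c <= 1 now holds, so the loop exits after 8 iterations.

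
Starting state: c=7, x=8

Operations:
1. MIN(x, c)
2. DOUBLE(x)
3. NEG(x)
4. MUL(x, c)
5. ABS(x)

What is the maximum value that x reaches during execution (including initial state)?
98

Values of x at each step:
Initial: x = 8
After step 1: x = 7
After step 2: x = 14
After step 3: x = -14
After step 4: x = -98
After step 5: x = 98 ← maximum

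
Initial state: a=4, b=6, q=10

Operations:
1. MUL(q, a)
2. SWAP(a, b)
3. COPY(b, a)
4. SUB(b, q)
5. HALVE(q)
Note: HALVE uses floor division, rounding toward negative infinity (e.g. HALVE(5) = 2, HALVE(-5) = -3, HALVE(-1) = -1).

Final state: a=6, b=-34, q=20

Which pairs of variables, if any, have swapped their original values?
None

Comparing initial and final values:
a: 4 → 6
b: 6 → -34
q: 10 → 20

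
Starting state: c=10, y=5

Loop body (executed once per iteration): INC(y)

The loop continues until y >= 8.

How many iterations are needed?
3

Tracing iterations:
Initial: c=10, y=5
After iteration 1: c=10, y=6
After iteration 2: c=10, y=7
After iteration 3: c=10, y=8
y >= 8 now holds, so the loop exits after 3 iterations.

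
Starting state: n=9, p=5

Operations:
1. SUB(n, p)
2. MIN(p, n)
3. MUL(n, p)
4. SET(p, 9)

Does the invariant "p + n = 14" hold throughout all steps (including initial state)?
No, violated after step 1

The invariant is violated after step 1.

State at each step:
Initial: n=9, p=5
After step 1: n=4, p=5
After step 2: n=4, p=4
After step 3: n=16, p=4
After step 4: n=16, p=9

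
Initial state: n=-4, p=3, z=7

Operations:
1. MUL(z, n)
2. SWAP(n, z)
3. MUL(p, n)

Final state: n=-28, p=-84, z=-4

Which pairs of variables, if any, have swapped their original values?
None

Comparing initial and final values:
n: -4 → -28
p: 3 → -84
z: 7 → -4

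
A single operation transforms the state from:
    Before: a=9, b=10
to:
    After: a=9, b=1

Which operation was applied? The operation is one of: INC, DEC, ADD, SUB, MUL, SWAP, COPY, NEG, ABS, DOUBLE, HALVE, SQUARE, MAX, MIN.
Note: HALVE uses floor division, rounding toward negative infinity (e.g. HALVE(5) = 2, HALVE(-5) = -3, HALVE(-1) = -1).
SUB(b, a)

Analyzing the change:
Before: a=9, b=10
After: a=9, b=1
Variable b changed from 10 to 1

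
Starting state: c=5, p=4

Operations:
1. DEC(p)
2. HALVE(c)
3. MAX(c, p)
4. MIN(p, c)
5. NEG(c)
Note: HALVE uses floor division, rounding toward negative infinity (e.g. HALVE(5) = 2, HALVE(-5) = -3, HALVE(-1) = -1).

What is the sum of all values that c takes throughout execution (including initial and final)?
15

Values of c at each step:
Initial: c = 5
After step 1: c = 5
After step 2: c = 2
After step 3: c = 3
After step 4: c = 3
After step 5: c = -3
Sum = 5 + 5 + 2 + 3 + 3 + -3 = 15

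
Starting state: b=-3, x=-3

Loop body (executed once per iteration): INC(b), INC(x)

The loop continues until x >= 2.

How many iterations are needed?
5

Tracing iterations:
Initial: b=-3, x=-3
After iteration 1: b=-2, x=-2
After iteration 2: b=-1, x=-1
After iteration 3: b=0, x=0
After iteration 4: b=1, x=1
After iteration 5: b=2, x=2
x >= 2 now holds, so the loop exits after 5 iterations.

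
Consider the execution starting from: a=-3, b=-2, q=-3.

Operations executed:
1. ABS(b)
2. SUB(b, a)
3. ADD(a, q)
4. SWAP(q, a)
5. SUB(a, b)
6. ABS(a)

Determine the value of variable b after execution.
b = 5

Tracing execution:
Step 1: ABS(b) → b = 2
Step 2: SUB(b, a) → b = 5
Step 3: ADD(a, q) → b = 5
Step 4: SWAP(q, a) → b = 5
Step 5: SUB(a, b) → b = 5
Step 6: ABS(a) → b = 5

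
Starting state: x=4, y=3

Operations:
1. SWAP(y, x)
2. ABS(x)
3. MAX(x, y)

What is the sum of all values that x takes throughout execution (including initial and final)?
14

Values of x at each step:
Initial: x = 4
After step 1: x = 3
After step 2: x = 3
After step 3: x = 4
Sum = 4 + 3 + 3 + 4 = 14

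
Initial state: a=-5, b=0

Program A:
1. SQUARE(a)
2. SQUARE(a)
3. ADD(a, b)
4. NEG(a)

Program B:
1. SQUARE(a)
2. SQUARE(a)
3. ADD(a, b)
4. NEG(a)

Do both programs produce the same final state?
Yes

Program A final state: a=-625, b=0
Program B final state: a=-625, b=0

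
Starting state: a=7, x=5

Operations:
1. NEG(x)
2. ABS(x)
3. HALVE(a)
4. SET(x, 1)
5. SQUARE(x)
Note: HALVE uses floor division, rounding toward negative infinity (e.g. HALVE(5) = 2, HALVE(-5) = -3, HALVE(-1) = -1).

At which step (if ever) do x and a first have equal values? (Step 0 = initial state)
Never

x and a never become equal during execution.

Comparing values at each step:
Initial: x=5, a=7
After step 1: x=-5, a=7
After step 2: x=5, a=7
After step 3: x=5, a=3
After step 4: x=1, a=3
After step 5: x=1, a=3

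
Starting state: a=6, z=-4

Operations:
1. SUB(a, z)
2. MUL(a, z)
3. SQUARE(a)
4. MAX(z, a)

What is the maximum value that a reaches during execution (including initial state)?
1600

Values of a at each step:
Initial: a = 6
After step 1: a = 10
After step 2: a = -40
After step 3: a = 1600 ← maximum
After step 4: a = 1600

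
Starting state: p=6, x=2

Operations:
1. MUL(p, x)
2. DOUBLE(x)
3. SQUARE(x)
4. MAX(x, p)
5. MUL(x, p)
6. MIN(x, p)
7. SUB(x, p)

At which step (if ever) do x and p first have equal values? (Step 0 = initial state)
Step 6

x and p first become equal after step 6.

Comparing values at each step:
Initial: x=2, p=6
After step 1: x=2, p=12
After step 2: x=4, p=12
After step 3: x=16, p=12
After step 4: x=16, p=12
After step 5: x=192, p=12
After step 6: x=12, p=12 ← equal!
After step 7: x=0, p=12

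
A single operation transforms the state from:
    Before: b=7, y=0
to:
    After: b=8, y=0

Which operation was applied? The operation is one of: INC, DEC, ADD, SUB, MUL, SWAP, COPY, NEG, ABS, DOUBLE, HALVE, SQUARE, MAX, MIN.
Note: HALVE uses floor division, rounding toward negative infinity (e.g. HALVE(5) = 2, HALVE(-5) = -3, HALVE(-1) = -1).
INC(b)

Analyzing the change:
Before: b=7, y=0
After: b=8, y=0
Variable b changed from 7 to 8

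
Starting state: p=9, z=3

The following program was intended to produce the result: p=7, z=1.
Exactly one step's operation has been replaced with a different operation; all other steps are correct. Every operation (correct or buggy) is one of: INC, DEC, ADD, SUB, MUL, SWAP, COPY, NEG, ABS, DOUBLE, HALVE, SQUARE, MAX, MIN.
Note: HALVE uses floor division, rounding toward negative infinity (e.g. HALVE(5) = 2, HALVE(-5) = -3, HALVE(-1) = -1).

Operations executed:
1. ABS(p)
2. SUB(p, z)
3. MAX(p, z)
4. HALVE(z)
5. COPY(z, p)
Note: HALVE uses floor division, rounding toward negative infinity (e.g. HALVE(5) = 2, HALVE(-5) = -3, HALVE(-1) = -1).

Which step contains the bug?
Step 5

Trace with buggy code:
Initial: p=9, z=3
After step 1: p=9, z=3
After step 2: p=6, z=3
After step 3: p=6, z=3
After step 4: p=6, z=1
After step 5: p=6, z=6
Actual final p=6, z=6 ≠ expected p=7, z=1.
Step 5 is the only position where a single-operation replacement can produce the expected result.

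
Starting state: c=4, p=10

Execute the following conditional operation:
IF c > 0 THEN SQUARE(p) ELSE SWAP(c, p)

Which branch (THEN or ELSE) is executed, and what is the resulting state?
Branch: THEN, Final state: c=4, p=100

Evaluating condition: c > 0
c = 4
Condition is True, so THEN branch executes
After SQUARE(p): c=4, p=100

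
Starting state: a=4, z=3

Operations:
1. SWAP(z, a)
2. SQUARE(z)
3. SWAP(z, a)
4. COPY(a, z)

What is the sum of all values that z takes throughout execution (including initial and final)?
29

Values of z at each step:
Initial: z = 3
After step 1: z = 4
After step 2: z = 16
After step 3: z = 3
After step 4: z = 3
Sum = 3 + 4 + 16 + 3 + 3 = 29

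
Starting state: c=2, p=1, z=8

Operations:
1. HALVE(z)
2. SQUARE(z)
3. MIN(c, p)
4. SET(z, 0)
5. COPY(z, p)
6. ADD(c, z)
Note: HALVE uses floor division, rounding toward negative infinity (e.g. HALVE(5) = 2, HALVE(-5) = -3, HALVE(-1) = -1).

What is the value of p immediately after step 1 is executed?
p = 1

Tracing p through execution:
Initial: p = 1
After step 1 (HALVE(z)): p = 1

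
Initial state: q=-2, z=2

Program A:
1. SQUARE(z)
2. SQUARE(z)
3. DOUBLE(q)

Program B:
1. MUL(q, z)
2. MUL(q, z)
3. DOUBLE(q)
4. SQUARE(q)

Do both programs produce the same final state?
No

Program A final state: q=-4, z=16
Program B final state: q=256, z=2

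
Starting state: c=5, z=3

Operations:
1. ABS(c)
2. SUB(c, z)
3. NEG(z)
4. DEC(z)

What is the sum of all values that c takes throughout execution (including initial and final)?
16

Values of c at each step:
Initial: c = 5
After step 1: c = 5
After step 2: c = 2
After step 3: c = 2
After step 4: c = 2
Sum = 5 + 5 + 2 + 2 + 2 = 16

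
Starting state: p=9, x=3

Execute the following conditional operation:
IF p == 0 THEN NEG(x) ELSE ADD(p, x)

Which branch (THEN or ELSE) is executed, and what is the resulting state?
Branch: ELSE, Final state: p=12, x=3

Evaluating condition: p == 0
p = 9
Condition is False, so ELSE branch executes
After ADD(p, x): p=12, x=3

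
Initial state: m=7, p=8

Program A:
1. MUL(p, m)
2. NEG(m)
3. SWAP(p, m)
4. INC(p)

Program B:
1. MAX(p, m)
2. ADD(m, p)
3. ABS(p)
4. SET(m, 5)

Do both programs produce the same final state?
No

Program A final state: m=56, p=-6
Program B final state: m=5, p=8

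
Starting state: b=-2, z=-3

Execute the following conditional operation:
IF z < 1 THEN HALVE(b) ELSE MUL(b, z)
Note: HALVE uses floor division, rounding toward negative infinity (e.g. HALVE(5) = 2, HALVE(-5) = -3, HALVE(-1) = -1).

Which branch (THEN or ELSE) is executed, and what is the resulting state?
Branch: THEN, Final state: b=-1, z=-3

Evaluating condition: z < 1
z = -3
Condition is True, so THEN branch executes
After HALVE(b): b=-1, z=-3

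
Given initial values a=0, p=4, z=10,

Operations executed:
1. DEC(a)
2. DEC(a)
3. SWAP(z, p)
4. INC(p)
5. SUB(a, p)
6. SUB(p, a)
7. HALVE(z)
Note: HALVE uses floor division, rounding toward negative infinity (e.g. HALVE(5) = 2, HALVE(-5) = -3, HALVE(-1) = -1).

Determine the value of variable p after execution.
p = 24

Tracing execution:
Step 1: DEC(a) → p = 4
Step 2: DEC(a) → p = 4
Step 3: SWAP(z, p) → p = 10
Step 4: INC(p) → p = 11
Step 5: SUB(a, p) → p = 11
Step 6: SUB(p, a) → p = 24
Step 7: HALVE(z) → p = 24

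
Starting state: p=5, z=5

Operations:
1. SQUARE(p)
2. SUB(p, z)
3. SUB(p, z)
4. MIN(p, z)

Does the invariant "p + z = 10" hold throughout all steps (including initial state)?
No, violated after step 1

The invariant is violated after step 1.

State at each step:
Initial: p=5, z=5
After step 1: p=25, z=5
After step 2: p=20, z=5
After step 3: p=15, z=5
After step 4: p=5, z=5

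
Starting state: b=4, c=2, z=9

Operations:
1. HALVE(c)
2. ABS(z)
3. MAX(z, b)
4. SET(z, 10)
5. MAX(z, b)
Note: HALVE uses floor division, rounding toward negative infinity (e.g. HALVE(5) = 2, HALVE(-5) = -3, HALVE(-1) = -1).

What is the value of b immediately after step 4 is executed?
b = 4

Tracing b through execution:
Initial: b = 4
After step 1 (HALVE(c)): b = 4
After step 2 (ABS(z)): b = 4
After step 3 (MAX(z, b)): b = 4
After step 4 (SET(z, 10)): b = 4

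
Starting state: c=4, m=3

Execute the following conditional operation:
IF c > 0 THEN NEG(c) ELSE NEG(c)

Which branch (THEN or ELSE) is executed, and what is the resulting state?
Branch: THEN, Final state: c=-4, m=3

Evaluating condition: c > 0
c = 4
Condition is True, so THEN branch executes
After NEG(c): c=-4, m=3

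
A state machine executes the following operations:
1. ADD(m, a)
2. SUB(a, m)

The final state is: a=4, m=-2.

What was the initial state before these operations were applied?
a=2, m=-4

Working backwards:
Final state: a=4, m=-2
Before step 2 (SUB(a, m)): a=2, m=-2
Before step 1 (ADD(m, a)): a=2, m=-4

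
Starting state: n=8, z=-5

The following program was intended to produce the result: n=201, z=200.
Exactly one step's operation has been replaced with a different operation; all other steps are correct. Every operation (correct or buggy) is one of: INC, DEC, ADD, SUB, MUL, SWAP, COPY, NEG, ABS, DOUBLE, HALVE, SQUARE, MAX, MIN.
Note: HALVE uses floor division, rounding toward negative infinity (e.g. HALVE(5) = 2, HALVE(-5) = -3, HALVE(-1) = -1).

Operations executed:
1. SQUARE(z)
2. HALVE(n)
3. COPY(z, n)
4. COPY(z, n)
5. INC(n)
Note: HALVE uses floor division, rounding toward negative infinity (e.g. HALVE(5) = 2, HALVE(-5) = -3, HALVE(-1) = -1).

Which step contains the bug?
Step 2

Trace with buggy code:
Initial: n=8, z=-5
After step 1: n=8, z=25
After step 2: n=4, z=25
After step 3: n=4, z=4
After step 4: n=4, z=4
After step 5: n=5, z=4
Actual final n=5, z=4 ≠ expected n=201, z=200.
Step 2 is the only position where a single-operation replacement can produce the expected result.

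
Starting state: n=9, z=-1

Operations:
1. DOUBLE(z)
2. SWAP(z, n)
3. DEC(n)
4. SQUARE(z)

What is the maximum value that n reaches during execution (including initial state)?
9

Values of n at each step:
Initial: n = 9 ← maximum
After step 1: n = 9
After step 2: n = -2
After step 3: n = -3
After step 4: n = -3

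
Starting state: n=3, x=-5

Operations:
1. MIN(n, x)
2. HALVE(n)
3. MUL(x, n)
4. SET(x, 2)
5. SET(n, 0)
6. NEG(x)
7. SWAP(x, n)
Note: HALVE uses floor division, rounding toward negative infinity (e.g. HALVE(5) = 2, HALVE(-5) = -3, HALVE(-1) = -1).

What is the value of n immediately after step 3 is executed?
n = -3

Tracing n through execution:
Initial: n = 3
After step 1 (MIN(n, x)): n = -5
After step 2 (HALVE(n)): n = -3
After step 3 (MUL(x, n)): n = -3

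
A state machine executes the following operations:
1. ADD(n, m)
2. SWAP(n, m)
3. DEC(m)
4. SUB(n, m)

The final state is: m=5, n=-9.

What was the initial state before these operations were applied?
m=-4, n=10

Working backwards:
Final state: m=5, n=-9
Before step 4 (SUB(n, m)): m=5, n=-4
Before step 3 (DEC(m)): m=6, n=-4
Before step 2 (SWAP(n, m)): m=-4, n=6
Before step 1 (ADD(n, m)): m=-4, n=10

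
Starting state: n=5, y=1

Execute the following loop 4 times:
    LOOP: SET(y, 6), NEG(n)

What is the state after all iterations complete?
n=5, y=6

Iteration trace:
Start: n=5, y=1
After iteration 1: n=-5, y=6
After iteration 2: n=5, y=6
After iteration 3: n=-5, y=6
After iteration 4: n=5, y=6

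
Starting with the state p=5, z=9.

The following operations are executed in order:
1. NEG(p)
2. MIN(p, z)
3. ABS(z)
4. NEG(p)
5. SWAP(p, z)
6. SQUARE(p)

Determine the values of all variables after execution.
{p: 81, z: 5}

Step-by-step execution:
Initial: p=5, z=9
After step 1 (NEG(p)): p=-5, z=9
After step 2 (MIN(p, z)): p=-5, z=9
After step 3 (ABS(z)): p=-5, z=9
After step 4 (NEG(p)): p=5, z=9
After step 5 (SWAP(p, z)): p=9, z=5
After step 6 (SQUARE(p)): p=81, z=5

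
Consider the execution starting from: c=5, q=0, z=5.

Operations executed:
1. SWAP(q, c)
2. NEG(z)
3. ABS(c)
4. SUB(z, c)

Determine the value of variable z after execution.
z = -5

Tracing execution:
Step 1: SWAP(q, c) → z = 5
Step 2: NEG(z) → z = -5
Step 3: ABS(c) → z = -5
Step 4: SUB(z, c) → z = -5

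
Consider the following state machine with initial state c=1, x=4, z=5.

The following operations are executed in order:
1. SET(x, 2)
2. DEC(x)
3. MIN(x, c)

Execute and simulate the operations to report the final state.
{c: 1, x: 1, z: 5}

Step-by-step execution:
Initial: c=1, x=4, z=5
After step 1 (SET(x, 2)): c=1, x=2, z=5
After step 2 (DEC(x)): c=1, x=1, z=5
After step 3 (MIN(x, c)): c=1, x=1, z=5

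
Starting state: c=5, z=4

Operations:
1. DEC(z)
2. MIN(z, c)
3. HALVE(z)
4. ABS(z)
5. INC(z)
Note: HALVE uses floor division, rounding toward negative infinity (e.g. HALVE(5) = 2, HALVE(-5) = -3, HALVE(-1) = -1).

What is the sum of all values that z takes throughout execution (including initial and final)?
14

Values of z at each step:
Initial: z = 4
After step 1: z = 3
After step 2: z = 3
After step 3: z = 1
After step 4: z = 1
After step 5: z = 2
Sum = 4 + 3 + 3 + 1 + 1 + 2 = 14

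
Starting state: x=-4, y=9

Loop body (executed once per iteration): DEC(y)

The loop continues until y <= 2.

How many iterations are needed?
7

Tracing iterations:
Initial: x=-4, y=9
After iteration 1: x=-4, y=8
After iteration 2: x=-4, y=7
After iteration 3: x=-4, y=6
After iteration 4: x=-4, y=5
After iteration 5: x=-4, y=4
After iteration 6: x=-4, y=3
After iteration 7: x=-4, y=2
y <= 2 now holds, so the loop exits after 7 iterations.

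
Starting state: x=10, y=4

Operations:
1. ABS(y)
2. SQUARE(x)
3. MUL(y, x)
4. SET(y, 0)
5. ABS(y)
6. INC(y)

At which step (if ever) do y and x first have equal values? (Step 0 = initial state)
Never

y and x never become equal during execution.

Comparing values at each step:
Initial: y=4, x=10
After step 1: y=4, x=10
After step 2: y=4, x=100
After step 3: y=400, x=100
After step 4: y=0, x=100
After step 5: y=0, x=100
After step 6: y=1, x=100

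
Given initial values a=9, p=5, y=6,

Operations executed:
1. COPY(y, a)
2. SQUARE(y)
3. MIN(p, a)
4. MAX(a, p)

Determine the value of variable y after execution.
y = 81

Tracing execution:
Step 1: COPY(y, a) → y = 9
Step 2: SQUARE(y) → y = 81
Step 3: MIN(p, a) → y = 81
Step 4: MAX(a, p) → y = 81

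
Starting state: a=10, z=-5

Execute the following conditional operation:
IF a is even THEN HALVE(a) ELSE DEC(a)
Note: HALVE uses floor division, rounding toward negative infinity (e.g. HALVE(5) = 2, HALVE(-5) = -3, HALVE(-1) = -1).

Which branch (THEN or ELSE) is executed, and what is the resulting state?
Branch: THEN, Final state: a=5, z=-5

Evaluating condition: a is even
Condition is True, so THEN branch executes
After HALVE(a): a=5, z=-5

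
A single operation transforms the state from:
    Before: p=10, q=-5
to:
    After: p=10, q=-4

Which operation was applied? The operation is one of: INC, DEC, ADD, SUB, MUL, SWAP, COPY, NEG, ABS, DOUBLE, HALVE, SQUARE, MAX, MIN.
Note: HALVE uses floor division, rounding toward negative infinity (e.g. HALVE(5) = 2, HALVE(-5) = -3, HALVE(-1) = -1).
INC(q)

Analyzing the change:
Before: p=10, q=-5
After: p=10, q=-4
Variable q changed from -5 to -4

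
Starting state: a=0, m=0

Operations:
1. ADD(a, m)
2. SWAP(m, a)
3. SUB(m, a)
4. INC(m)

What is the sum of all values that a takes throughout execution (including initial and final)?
0

Values of a at each step:
Initial: a = 0
After step 1: a = 0
After step 2: a = 0
After step 3: a = 0
After step 4: a = 0
Sum = 0 + 0 + 0 + 0 + 0 = 0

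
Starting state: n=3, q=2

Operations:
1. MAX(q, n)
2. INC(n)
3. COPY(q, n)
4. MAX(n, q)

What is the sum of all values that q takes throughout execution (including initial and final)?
16

Values of q at each step:
Initial: q = 2
After step 1: q = 3
After step 2: q = 3
After step 3: q = 4
After step 4: q = 4
Sum = 2 + 3 + 3 + 4 + 4 = 16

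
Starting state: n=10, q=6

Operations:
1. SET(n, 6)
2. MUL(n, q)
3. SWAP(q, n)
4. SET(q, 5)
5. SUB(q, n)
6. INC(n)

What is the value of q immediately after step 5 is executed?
q = -1

Tracing q through execution:
Initial: q = 6
After step 1 (SET(n, 6)): q = 6
After step 2 (MUL(n, q)): q = 6
After step 3 (SWAP(q, n)): q = 36
After step 4 (SET(q, 5)): q = 5
After step 5 (SUB(q, n)): q = -1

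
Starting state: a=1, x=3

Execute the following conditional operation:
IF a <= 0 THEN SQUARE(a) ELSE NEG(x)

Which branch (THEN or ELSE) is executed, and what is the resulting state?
Branch: ELSE, Final state: a=1, x=-3

Evaluating condition: a <= 0
a = 1
Condition is False, so ELSE branch executes
After NEG(x): a=1, x=-3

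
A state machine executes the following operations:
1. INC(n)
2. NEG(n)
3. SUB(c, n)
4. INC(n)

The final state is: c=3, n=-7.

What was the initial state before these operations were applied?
c=-5, n=7

Working backwards:
Final state: c=3, n=-7
Before step 4 (INC(n)): c=3, n=-8
Before step 3 (SUB(c, n)): c=-5, n=-8
Before step 2 (NEG(n)): c=-5, n=8
Before step 1 (INC(n)): c=-5, n=7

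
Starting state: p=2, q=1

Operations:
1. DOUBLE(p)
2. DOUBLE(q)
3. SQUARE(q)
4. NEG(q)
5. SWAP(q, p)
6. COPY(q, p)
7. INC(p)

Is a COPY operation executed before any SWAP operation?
No

First COPY: step 6
First SWAP: step 5
Since 6 > 5, SWAP comes first.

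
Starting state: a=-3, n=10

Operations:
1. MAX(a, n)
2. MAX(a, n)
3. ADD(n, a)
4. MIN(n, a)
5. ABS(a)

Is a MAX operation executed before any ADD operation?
Yes

First MAX: step 1
First ADD: step 3
Since 1 < 3, MAX comes first.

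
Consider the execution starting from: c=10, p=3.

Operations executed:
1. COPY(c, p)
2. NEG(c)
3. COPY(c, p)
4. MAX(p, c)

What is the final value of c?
c = 3

Tracing execution:
Step 1: COPY(c, p) → c = 3
Step 2: NEG(c) → c = -3
Step 3: COPY(c, p) → c = 3
Step 4: MAX(p, c) → c = 3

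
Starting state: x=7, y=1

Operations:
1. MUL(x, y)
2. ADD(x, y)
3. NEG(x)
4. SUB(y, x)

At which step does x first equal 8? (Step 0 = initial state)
Step 2

Tracing x:
Initial: x = 7
After step 1: x = 7
After step 2: x = 8 ← first occurrence
After step 3: x = -8
After step 4: x = -8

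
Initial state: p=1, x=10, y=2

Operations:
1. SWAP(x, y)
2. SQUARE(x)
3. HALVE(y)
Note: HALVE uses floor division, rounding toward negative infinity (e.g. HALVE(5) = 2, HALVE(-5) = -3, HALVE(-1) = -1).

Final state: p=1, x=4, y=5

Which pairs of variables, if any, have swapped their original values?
None

Comparing initial and final values:
y: 2 → 5
x: 10 → 4
p: 1 → 1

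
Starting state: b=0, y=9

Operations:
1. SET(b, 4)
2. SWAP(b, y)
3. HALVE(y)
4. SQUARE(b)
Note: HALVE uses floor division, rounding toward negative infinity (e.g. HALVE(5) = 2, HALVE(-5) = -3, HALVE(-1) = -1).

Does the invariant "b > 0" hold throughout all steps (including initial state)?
No, violated at the initial state

The invariant is violated at the initial state (step 0).

State at each step:
Initial: b=0, y=9
After step 1: b=4, y=9
After step 2: b=9, y=4
After step 3: b=9, y=2
After step 4: b=81, y=2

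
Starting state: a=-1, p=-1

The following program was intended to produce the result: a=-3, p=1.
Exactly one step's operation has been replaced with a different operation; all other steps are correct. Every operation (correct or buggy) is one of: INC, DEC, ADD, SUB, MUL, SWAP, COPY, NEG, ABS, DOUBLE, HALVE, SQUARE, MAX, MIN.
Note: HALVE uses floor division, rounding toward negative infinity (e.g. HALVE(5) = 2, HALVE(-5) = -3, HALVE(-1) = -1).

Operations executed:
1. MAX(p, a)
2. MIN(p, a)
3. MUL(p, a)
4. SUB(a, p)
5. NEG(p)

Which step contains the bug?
Step 5

Trace with buggy code:
Initial: a=-1, p=-1
After step 1: a=-1, p=-1
After step 2: a=-1, p=-1
After step 3: a=-1, p=1
After step 4: a=-2, p=1
After step 5: a=-2, p=-1
Actual final a=-2, p=-1 ≠ expected a=-3, p=1.
Step 5 is the only position where a single-operation replacement can produce the expected result.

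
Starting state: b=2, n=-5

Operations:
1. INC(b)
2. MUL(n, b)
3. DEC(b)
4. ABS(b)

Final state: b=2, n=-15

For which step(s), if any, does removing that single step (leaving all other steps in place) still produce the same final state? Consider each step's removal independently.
Step(s) 4

Testing removal of each single step:
Without step 1: final = b=1, n=-10 (different)
Without step 2: final = b=2, n=-5 (different)
Without step 3: final = b=3, n=-15 (different)
Without step 4: final = b=2, n=-15 (same)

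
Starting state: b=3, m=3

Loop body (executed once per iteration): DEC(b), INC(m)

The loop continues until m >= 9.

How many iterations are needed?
6

Tracing iterations:
Initial: b=3, m=3
After iteration 1: b=2, m=4
After iteration 2: b=1, m=5
After iteration 3: b=0, m=6
After iteration 4: b=-1, m=7
After iteration 5: b=-2, m=8
After iteration 6: b=-3, m=9
m >= 9 now holds, so the loop exits after 6 iterations.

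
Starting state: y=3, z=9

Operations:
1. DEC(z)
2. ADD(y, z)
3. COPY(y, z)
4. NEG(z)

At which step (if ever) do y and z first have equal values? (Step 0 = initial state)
Step 3

y and z first become equal after step 3.

Comparing values at each step:
Initial: y=3, z=9
After step 1: y=3, z=8
After step 2: y=11, z=8
After step 3: y=8, z=8 ← equal!
After step 4: y=8, z=-8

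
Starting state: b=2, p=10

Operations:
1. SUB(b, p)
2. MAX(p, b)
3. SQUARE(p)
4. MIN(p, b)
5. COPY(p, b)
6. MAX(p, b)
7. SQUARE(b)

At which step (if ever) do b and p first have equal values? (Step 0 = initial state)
Step 4

b and p first become equal after step 4.

Comparing values at each step:
Initial: b=2, p=10
After step 1: b=-8, p=10
After step 2: b=-8, p=10
After step 3: b=-8, p=100
After step 4: b=-8, p=-8 ← equal!
After step 5: b=-8, p=-8 ← equal!
After step 6: b=-8, p=-8 ← equal!
After step 7: b=64, p=-8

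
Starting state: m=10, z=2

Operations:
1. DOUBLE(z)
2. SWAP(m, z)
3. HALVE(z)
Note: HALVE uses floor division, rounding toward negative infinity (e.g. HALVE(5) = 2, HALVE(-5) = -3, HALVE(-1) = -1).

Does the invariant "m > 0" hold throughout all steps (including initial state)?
Yes

The invariant holds at every step.

State at each step:
Initial: m=10, z=2
After step 1: m=10, z=4
After step 2: m=4, z=10
After step 3: m=4, z=5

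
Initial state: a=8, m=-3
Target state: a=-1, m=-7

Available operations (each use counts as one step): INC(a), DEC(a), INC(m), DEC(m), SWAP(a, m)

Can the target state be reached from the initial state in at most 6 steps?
No

The target state cannot be reached within 6 steps.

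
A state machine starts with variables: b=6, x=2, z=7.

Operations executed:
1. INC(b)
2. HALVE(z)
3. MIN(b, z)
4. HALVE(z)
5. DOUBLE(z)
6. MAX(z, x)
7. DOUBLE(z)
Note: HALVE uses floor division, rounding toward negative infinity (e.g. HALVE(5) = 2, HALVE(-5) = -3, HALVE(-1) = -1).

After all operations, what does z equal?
z = 4

Tracing execution:
Step 1: INC(b) → z = 7
Step 2: HALVE(z) → z = 3
Step 3: MIN(b, z) → z = 3
Step 4: HALVE(z) → z = 1
Step 5: DOUBLE(z) → z = 2
Step 6: MAX(z, x) → z = 2
Step 7: DOUBLE(z) → z = 4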